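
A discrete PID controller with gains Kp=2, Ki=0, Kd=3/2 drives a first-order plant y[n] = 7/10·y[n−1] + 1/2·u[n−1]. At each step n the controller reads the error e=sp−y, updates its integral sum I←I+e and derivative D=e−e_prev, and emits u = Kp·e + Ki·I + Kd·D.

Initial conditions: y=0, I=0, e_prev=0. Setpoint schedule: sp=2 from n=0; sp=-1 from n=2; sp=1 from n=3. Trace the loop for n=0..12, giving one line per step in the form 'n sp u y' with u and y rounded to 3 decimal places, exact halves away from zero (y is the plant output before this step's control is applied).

(exact arithmetic carried between steps; '≈' marks a value shown rounded to 6 d.p. or computed from one; I and e_prev carry over from the previous line; the table rounds u and y to 3 d.p., halves away from zero)
n=0: y=0, sp=2, e=sp−y=2; I=2, D=e−e_prev=2; u=2·2+0·2+3/2·2=7; next y=7/10·0+1/2·7=3.5
n=1: y=3.5, sp=2, e=sp−y=-1.5; I=0.5, D=e−e_prev=-3.5; u=2·(-1.5)+0·0.5+3/2·(-3.5)=-8.25; next y=7/10·3.5+1/2·(-8.25)=-1.675
n=2: y=-1.675, sp=-1, e=sp−y=0.675; I=1.175, D=e−e_prev=2.175; u=2·0.675+0·1.175+3/2·2.175=4.6125; next y=7/10·(-1.675)+1/2·4.6125=1.13375
n=3: y=1.13375, sp=1, e=sp−y=-0.13375; I=1.04125, D=e−e_prev=-0.80875; u=2·(-0.13375)+0·1.04125+3/2·(-0.80875)=-1.480625; next y=7/10·1.13375+1/2·(-1.480625)≈0.053313
n=4: y≈0.053313, sp=1, e=sp−y≈0.946688; I≈1.987938, D=e−e_prev≈1.080438; u=2·0.946688+0·1.987938+3/2·1.080438≈3.514031; next y=7/10·0.053313+1/2·3.514031≈1.794334
n=5: y≈1.794334, sp=1, e=sp−y≈-0.794334; I≈1.193603, D=e−e_prev≈-1.741022; u=2·(-0.794334)+0·1.193603+3/2·(-1.741022)≈-4.200202; next y=7/10·1.794334+1/2·(-4.200202)≈-0.844067
n=6: y≈-0.844067, sp=1, e=sp−y≈1.844067; I≈3.037670, D=e−e_prev≈2.638401; u=2·1.844067+0·3.037670+3/2·2.638401≈7.645735; next y=7/10·(-0.844067)+1/2·7.645735≈3.232021
n=7: y≈3.232021, sp=1, e=sp−y≈-2.232021; I≈0.805649, D=e−e_prev≈-4.076088; u=2·(-2.232021)+0·0.805649+3/2·(-4.076088)≈-10.578173; next y=7/10·3.232021+1/2·(-10.578173)≈-3.026672
n=8: y≈-3.026672, sp=1, e=sp−y≈4.026672; I≈4.832321, D=e−e_prev≈6.258693; u=2·4.026672+0·4.832321+3/2·6.258693≈17.441383; next y=7/10·(-3.026672)+1/2·17.441383≈6.602021
n=9: y≈6.602021, sp=1, e=sp−y≈-5.602021; I≈-0.769700, D=e−e_prev≈-9.628693; u=2·(-5.602021)+0·(-0.769700)+3/2·(-9.628693)≈-25.647082; next y=7/10·6.602021+1/2·(-25.647082)≈-8.202126
n=10: y≈-8.202126, sp=1, e=sp−y≈9.202126; I≈8.432426, D=e−e_prev≈14.804147; u=2·9.202126+0·8.432426+3/2·14.804147≈40.610473; next y=7/10·(-8.202126)+1/2·40.610473≈14.563748
n=11: y≈14.563748, sp=1, e=sp−y≈-13.563748; I≈-5.131322, D=e−e_prev≈-22.765874; u=2·(-13.563748)+0·(-5.131322)+3/2·(-22.765874)≈-61.276308; next y=7/10·14.563748+1/2·(-61.276308)≈-20.443530
n=12: y≈-20.443530, sp=1, e=sp−y≈21.443530; I≈16.312208, D=e−e_prev≈35.007279; u=2·21.443530+0·16.312208+3/2·35.007279≈95.397979; next y=7/10·(-20.443530)+1/2·95.397979≈33.388518

0 2 7.000 0.000
1 2 -8.250 3.500
2 -1 4.613 -1.675
3 1 -1.481 1.134
4 1 3.514 0.053
5 1 -4.200 1.794
6 1 7.646 -0.844
7 1 -10.578 3.232
8 1 17.441 -3.027
9 1 -25.647 6.602
10 1 40.610 -8.202
11 1 -61.276 14.564
12 1 95.398 -20.444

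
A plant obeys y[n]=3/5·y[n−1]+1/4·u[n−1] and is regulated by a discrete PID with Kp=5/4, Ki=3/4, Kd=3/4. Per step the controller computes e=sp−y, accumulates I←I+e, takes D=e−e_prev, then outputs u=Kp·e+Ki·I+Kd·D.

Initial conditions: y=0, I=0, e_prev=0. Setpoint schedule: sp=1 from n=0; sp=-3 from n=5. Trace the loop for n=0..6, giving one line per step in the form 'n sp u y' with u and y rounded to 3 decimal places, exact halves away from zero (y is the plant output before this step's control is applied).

0 1 2.750 0.000
1 1 0.859 0.688
2 1 1.775 0.627
3 1 1.479 0.820
4 1 1.644 0.862
5 -3 -9.403 0.928
6 -3 -1.814 -1.794

(exact arithmetic carried between steps; '≈' marks a value shown rounded to 6 d.p. or computed from one; I and e_prev carry over from the previous line; the table rounds u and y to 3 d.p., halves away from zero)
n=0: y=0, sp=1, e=sp−y=1; I=1, D=e−e_prev=1; u=5/4·1+3/4·1+3/4·1=2.75; next y=3/5·0+1/4·2.75=0.6875
n=1: y=0.6875, sp=1, e=sp−y=0.3125; I=1.3125, D=e−e_prev=-0.6875; u=5/4·0.3125+3/4·1.3125+3/4·(-0.6875)=0.859375; next y=3/5·0.6875+1/4·0.859375≈0.627344
n=2: y≈0.627344, sp=1, e=sp−y≈0.372656; I≈1.685156, D=e−e_prev≈0.060156; u=5/4·0.372656+3/4·1.685156+3/4·0.060156≈1.774805; next y=3/5·0.627344+1/4·1.774805≈0.820107
n=3: y≈0.820107, sp=1, e=sp−y≈0.179893; I≈1.865049, D=e−e_prev≈-0.192764; u=5/4·0.179893+3/4·1.865049+3/4·(-0.192764)≈1.479080; next y=3/5·0.820107+1/4·1.479080≈0.861834
n=4: y≈0.861834, sp=1, e=sp−y≈0.138166; I≈2.003214, D=e−e_prev≈-0.041727; u=5/4·0.138166+3/4·2.003214+3/4·(-0.041727)≈1.643823; next y=3/5·0.861834+1/4·1.643823≈0.928056
n=5: y≈0.928056, sp=-3, e=sp−y≈-3.928056; I≈-1.924842, D=e−e_prev≈-4.066222; u=5/4·(-3.928056)+3/4·(-1.924842)+3/4·(-4.066222)≈-9.403368; next y=3/5·0.928056+1/4·(-9.403368)≈-1.794008
n=6: y≈-1.794008, sp=-3, e=sp−y≈-1.205992; I≈-3.130834, D=e−e_prev≈2.722065; u=5/4·(-1.205992)+3/4·(-3.130834)+3/4·2.722065≈-1.814066; next y=3/5·(-1.794008)+1/4·(-1.814066)≈-1.529922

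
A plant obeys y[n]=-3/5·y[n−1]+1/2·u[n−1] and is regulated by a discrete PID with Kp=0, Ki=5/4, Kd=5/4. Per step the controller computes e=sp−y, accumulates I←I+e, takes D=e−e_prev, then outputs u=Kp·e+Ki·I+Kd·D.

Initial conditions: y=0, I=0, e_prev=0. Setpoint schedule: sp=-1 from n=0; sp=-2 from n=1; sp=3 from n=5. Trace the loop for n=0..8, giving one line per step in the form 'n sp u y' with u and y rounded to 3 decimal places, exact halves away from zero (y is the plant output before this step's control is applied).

0 -1 -2.500 0.000
1 -2 -1.875 -1.250
2 -2 -5.781 -0.188
3 -2 -0.242 -2.778
4 -2 -13.318 1.546
5 3 22.985 -7.586
6 3 -40.524 16.044
7 3 87.541 -29.888
8 3 -157.744 61.704

(exact arithmetic carried between steps; '≈' marks a value shown rounded to 6 d.p. or computed from one; I and e_prev carry over from the previous line; the table rounds u and y to 3 d.p., halves away from zero)
n=0: y=0, sp=-1, e=sp−y=-1; I=-1, D=e−e_prev=-1; u=0·(-1)+5/4·(-1)+5/4·(-1)=-2.5; next y=-3/5·0+1/2·(-2.5)=-1.25
n=1: y=-1.25, sp=-2, e=sp−y=-0.75; I=-1.75, D=e−e_prev=0.25; u=0·(-0.75)+5/4·(-1.75)+5/4·0.25=-1.875; next y=-3/5·(-1.25)+1/2·(-1.875)=-0.1875
n=2: y=-0.1875, sp=-2, e=sp−y=-1.8125; I=-3.5625, D=e−e_prev=-1.0625; u=0·(-1.8125)+5/4·(-3.5625)+5/4·(-1.0625)=-5.78125; next y=-3/5·(-0.1875)+1/2·(-5.78125)=-2.778125
n=3: y=-2.778125, sp=-2, e=sp−y=0.778125; I=-2.784375, D=e−e_prev=2.590625; u=0·0.778125+5/4·(-2.784375)+5/4·2.590625≈-0.242188; next y=-3/5·(-2.778125)+1/2·(-0.242188)≈1.545781
n=4: y≈1.545781, sp=-2, e=sp−y≈-3.545781; I≈-6.330156, D=e−e_prev≈-4.323906; u=0·(-3.545781)+5/4·(-6.330156)+5/4·(-4.323906)≈-13.317578; next y=-3/5·1.545781+1/2·(-13.317578)≈-7.586258
n=5: y≈-7.586258, sp=3, e=sp−y≈10.586258; I≈4.256102, D=e−e_prev≈14.132039; u=0·10.586258+5/4·4.256102+5/4·14.132039≈22.985176; next y=-3/5·(-7.586258)+1/2·22.985176≈16.044343
n=6: y≈16.044343, sp=3, e=sp−y≈-13.044343; I≈-8.788241, D=e−e_prev≈-23.630600; u=0·(-13.044343)+5/4·(-8.788241)+5/4·(-23.630600)≈-40.523552; next y=-3/5·16.044343+1/2·(-40.523552)≈-29.888381
n=7: y≈-29.888381, sp=3, e=sp−y≈32.888381; I≈24.100140, D=e−e_prev≈45.932724; u=0·32.888381+5/4·24.100140+5/4·45.932724≈87.541081; next y=-3/5·(-29.888381)+1/2·87.541081≈61.703569
n=8: y≈61.703569, sp=3, e=sp−y≈-58.703569; I≈-34.603429, D=e−e_prev≈-91.591951; u=0·(-58.703569)+5/4·(-34.603429)+5/4·(-91.591951)≈-157.744224; next y=-3/5·61.703569+1/2·(-157.744224)≈-115.894253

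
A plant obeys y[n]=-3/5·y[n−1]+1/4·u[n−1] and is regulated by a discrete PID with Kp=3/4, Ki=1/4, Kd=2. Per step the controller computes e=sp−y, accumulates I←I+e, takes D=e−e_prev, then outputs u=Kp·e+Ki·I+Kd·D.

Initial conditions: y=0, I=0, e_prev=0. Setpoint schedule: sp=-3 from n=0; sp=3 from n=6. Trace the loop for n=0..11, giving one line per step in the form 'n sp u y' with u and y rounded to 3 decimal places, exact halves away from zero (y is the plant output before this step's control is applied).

(exact arithmetic carried between steps; '≈' marks a value shown rounded to 6 d.p. or computed from one; I and e_prev carry over from the previous line; the table rounds u and y to 3 d.p., halves away from zero)
n=0: y=0, sp=-3, e=sp−y=-3; I=-3, D=e−e_prev=-3; u=3/4·(-3)+1/4·(-3)+2·(-3)=-9; next y=-3/5·0+1/4·(-9)=-2.25
n=1: y=-2.25, sp=-3, e=sp−y=-0.75; I=-3.75, D=e−e_prev=2.25; u=3/4·(-0.75)+1/4·(-3.75)+2·2.25=3; next y=-3/5·(-2.25)+1/4·3=2.1
n=2: y=2.1, sp=-3, e=sp−y=-5.1; I=-8.85, D=e−e_prev=-4.35; u=3/4·(-5.1)+1/4·(-8.85)+2·(-4.35)=-14.7375; next y=-3/5·2.1+1/4·(-14.7375)=-4.944375
n=3: y=-4.944375, sp=-3, e=sp−y=1.944375; I=-6.905625, D=e−e_prev=7.044375; u=3/4·1.944375+1/4·(-6.905625)+2·7.044375=13.820625; next y=-3/5·(-4.944375)+1/4·13.820625≈6.421781
n=4: y≈6.421781, sp=-3, e=sp−y≈-9.421781; I≈-16.327406, D=e−e_prev≈-11.366156; u=3/4·(-9.421781)+1/4·(-16.327406)+2·(-11.366156)≈-33.8805; next y=-3/5·6.421781+1/4·(-33.8805)≈-12.323194
n=5: y≈-12.323194, sp=-3, e=sp−y≈9.323194; I≈-7.004213, D=e−e_prev≈18.744975; u=3/4·9.323194+1/4·(-7.004213)+2·18.744975≈42.731292; next y=-3/5·(-12.323194)+1/4·42.731292≈18.076739
n=6: y≈18.076739, sp=3, e=sp−y≈-15.076739; I≈-22.080952, D=e−e_prev≈-24.399933; u=3/4·(-15.076739)+1/4·(-22.080952)+2·(-24.399933)≈-65.627659; next y=-3/5·18.076739+1/4·(-65.627659)≈-27.252958
n=7: y≈-27.252958, sp=3, e=sp−y≈30.252958; I≈8.172006, D=e−e_prev≈45.329698; u=3/4·30.252958+1/4·8.172006+2·45.329698≈115.392115; next y=-3/5·(-27.252958)+1/4·115.392115≈45.199804
n=8: y≈45.199804, sp=3, e=sp−y≈-42.199804; I≈-34.027797, D=e−e_prev≈-72.452762; u=3/4·(-42.199804)+1/4·(-34.027797)+2·(-72.452762)≈-185.062326; next y=-3/5·45.199804+1/4·(-185.062326)≈-73.385464
n=9: y≈-73.385464, sp=3, e=sp−y≈76.385464; I≈42.357666, D=e−e_prev≈118.585267; u=3/4·76.385464+1/4·42.357666+2·118.585267≈305.049049; next y=-3/5·(-73.385464)+1/4·305.049049≈120.293541
n=10: y≈120.293541, sp=3, e=sp−y≈-117.293541; I≈-74.935874, D=e−e_prev≈-193.679004; u=3/4·(-117.293541)+1/4·(-74.935874)+2·(-193.679004)≈-494.062133; next y=-3/5·120.293541+1/4·(-494.062133)≈-195.691658
n=11: y≈-195.691658, sp=3, e=sp−y≈198.691658; I≈123.755783, D=e−e_prev≈315.985198; u=3/4·198.691658+1/4·123.755783+2·315.985198≈811.928085; next y=-3/5·(-195.691658)+1/4·811.928085≈320.397016

0 -3 -9.000 0.000
1 -3 3.000 -2.250
2 -3 -14.738 2.100
3 -3 13.821 -4.944
4 -3 -33.881 6.422
5 -3 42.731 -12.323
6 3 -65.628 18.077
7 3 115.392 -27.253
8 3 -185.062 45.200
9 3 305.049 -73.385
10 3 -494.062 120.294
11 3 811.928 -195.692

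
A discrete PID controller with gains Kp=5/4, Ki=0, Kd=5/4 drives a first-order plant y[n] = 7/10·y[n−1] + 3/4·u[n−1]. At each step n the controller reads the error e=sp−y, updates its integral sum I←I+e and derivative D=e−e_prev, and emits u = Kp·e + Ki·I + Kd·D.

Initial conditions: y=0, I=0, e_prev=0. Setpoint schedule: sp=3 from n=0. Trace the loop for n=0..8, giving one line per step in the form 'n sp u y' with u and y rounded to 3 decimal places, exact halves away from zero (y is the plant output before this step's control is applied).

0 3 7.500 0.000
1 3 -10.313 5.625
2 3 20.273 -3.797
3 3 -32.364 12.547
4 3 58.159 -15.490
5 3 -97.554 32.776
6 3 170.275 -50.222
7 3 -290.405 92.551
8 3 501.983 -153.018

(exact arithmetic carried between steps; '≈' marks a value shown rounded to 6 d.p. or computed from one; I and e_prev carry over from the previous line; the table rounds u and y to 3 d.p., halves away from zero)
n=0: y=0, sp=3, e=sp−y=3; I=3, D=e−e_prev=3; u=5/4·3+0·3+5/4·3=7.5; next y=7/10·0+3/4·7.5=5.625
n=1: y=5.625, sp=3, e=sp−y=-2.625; I=0.375, D=e−e_prev=-5.625; u=5/4·(-2.625)+0·0.375+5/4·(-5.625)=-10.3125; next y=7/10·5.625+3/4·(-10.3125)=-3.796875
n=2: y=-3.796875, sp=3, e=sp−y=6.796875; I=7.171875, D=e−e_prev=9.421875; u=5/4·6.796875+0·7.171875+5/4·9.421875≈20.273438; next y=7/10·(-3.796875)+3/4·20.273438≈12.547266
n=3: y≈12.547266, sp=3, e=sp−y≈-9.547266; I≈-2.375391, D=e−e_prev≈-16.344141; u=5/4·(-9.547266)+0·(-2.375391)+5/4·(-16.344141)≈-32.364258; next y=7/10·12.547266+3/4·(-32.364258)≈-15.490107
n=4: y≈-15.490107, sp=3, e=sp−y≈18.490107; I≈16.114717, D=e−e_prev≈28.037373; u=5/4·18.490107+0·16.114717+5/4·28.037373≈58.159351; next y=7/10·(-15.490107)+3/4·58.159351≈32.776438
n=5: y≈32.776438, sp=3, e=sp−y≈-29.776438; I≈-13.661721, D=e−e_prev≈-48.266545; u=5/4·(-29.776438)+0·(-13.661721)+5/4·(-48.266545)≈-97.553729; next y=7/10·32.776438+3/4·(-97.553729)≈-50.221790
n=6: y≈-50.221790, sp=3, e=sp−y≈53.221790; I≈39.560069, D=e−e_prev≈82.998228; u=5/4·53.221790+0·39.560069+5/4·82.998228≈170.275022; next y=7/10·(-50.221790)+3/4·170.275022≈92.551014
n=7: y≈92.551014, sp=3, e=sp−y≈-89.551014; I≈-49.990945, D=e−e_prev≈-142.772804; u=5/4·(-89.551014)+0·(-49.990945)+5/4·(-142.772804)≈-290.404772; next y=7/10·92.551014+3/4·(-290.404772)≈-153.017869
n=8: y≈-153.017869, sp=3, e=sp−y≈156.017869; I≈106.026925, D=e−e_prev≈245.568883; u=5/4·156.017869+0·106.026925+5/4·245.568883≈501.983440; next y=7/10·(-153.017869)+3/4·501.983440≈269.375072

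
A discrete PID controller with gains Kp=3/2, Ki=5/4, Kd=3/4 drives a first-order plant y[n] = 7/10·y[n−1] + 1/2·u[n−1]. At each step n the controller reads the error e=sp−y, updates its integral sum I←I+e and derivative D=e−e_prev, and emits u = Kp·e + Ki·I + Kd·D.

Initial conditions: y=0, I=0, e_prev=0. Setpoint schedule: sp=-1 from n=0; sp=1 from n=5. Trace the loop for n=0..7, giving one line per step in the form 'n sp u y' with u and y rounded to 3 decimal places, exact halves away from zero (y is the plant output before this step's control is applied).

0 -1 -3.500 0.000
1 -1 2.125 -1.750
2 -1 -3.806 -0.163
3 -1 2.828 -2.017
4 -1 -4.358 0.002
5 1 10.533 -2.178
6 1 -9.349 3.742
7 1 11.953 -2.055

(exact arithmetic carried between steps; '≈' marks a value shown rounded to 6 d.p. or computed from one; I and e_prev carry over from the previous line; the table rounds u and y to 3 d.p., halves away from zero)
n=0: y=0, sp=-1, e=sp−y=-1; I=-1, D=e−e_prev=-1; u=3/2·(-1)+5/4·(-1)+3/4·(-1)=-3.5; next y=7/10·0+1/2·(-3.5)=-1.75
n=1: y=-1.75, sp=-1, e=sp−y=0.75; I=-0.25, D=e−e_prev=1.75; u=3/2·0.75+5/4·(-0.25)+3/4·1.75=2.125; next y=7/10·(-1.75)+1/2·2.125=-0.1625
n=2: y=-0.1625, sp=-1, e=sp−y=-0.8375; I=-1.0875, D=e−e_prev=-1.5875; u=3/2·(-0.8375)+5/4·(-1.0875)+3/4·(-1.5875)=-3.80625; next y=7/10·(-0.1625)+1/2·(-3.80625)=-2.016875
n=3: y=-2.016875, sp=-1, e=sp−y=1.016875; I=-0.070625, D=e−e_prev=1.854375; u=3/2·1.016875+5/4·(-0.070625)+3/4·1.854375≈2.827813; next y=7/10·(-2.016875)+1/2·2.827813≈0.002094
n=4: y≈0.002094, sp=-1, e=sp−y≈-1.002094; I≈-1.072719, D=e−e_prev≈-2.018969; u=3/2·(-1.002094)+5/4·(-1.072719)+3/4·(-2.018969)≈-4.358266; next y=7/10·0.002094+1/2·(-4.358266)≈-2.177667
n=5: y≈-2.177667, sp=1, e=sp−y≈3.177667; I≈2.104948, D=e−e_prev≈4.179761; u=3/2·3.177667+5/4·2.104948+3/4·4.179761≈10.532507; next y=7/10·(-2.177667)+1/2·10.532507≈3.741886
n=6: y≈3.741886, sp=1, e=sp−y≈-2.741886; I≈-0.636938, D=e−e_prev≈-5.919554; u=3/2·(-2.741886)+5/4·(-0.636938)+3/4·(-5.919554)≈-9.348668; next y=7/10·3.741886+1/2·(-9.348668)≈-2.055013
n=7: y≈-2.055013, sp=1, e=sp−y≈3.055013; I≈2.418075, D=e−e_prev≈5.796900; u=3/2·3.055013+5/4·2.418075+3/4·5.796900≈11.952789; next y=7/10·(-2.055013)+1/2·11.952789≈4.537885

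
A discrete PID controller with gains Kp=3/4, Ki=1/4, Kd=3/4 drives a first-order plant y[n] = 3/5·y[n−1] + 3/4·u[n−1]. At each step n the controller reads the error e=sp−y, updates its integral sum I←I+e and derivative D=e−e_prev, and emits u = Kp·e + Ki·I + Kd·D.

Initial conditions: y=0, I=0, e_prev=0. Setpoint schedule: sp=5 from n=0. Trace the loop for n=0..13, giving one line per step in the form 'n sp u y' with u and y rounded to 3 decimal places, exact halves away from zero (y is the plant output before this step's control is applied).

0 5 8.750 0.000
1 5 -5.234 6.563
2 5 10.761 0.012
3 5 -7.021 8.078
4 5 13.128 -0.419
5 5 -9.413 9.595
6 5 16.020 -1.303
7 5 -12.516 11.233
8 5 19.618 -2.647
9 5 -16.482 13.125
10 5 24.136 -4.486
11 5 -21.520 15.410
12 5 29.832 -6.894
13 5 -27.903 18.238

(exact arithmetic carried between steps; '≈' marks a value shown rounded to 6 d.p. or computed from one; I and e_prev carry over from the previous line; the table rounds u and y to 3 d.p., halves away from zero)
n=0: y=0, sp=5, e=sp−y=5; I=5, D=e−e_prev=5; u=3/4·5+1/4·5+3/4·5=8.75; next y=3/5·0+3/4·8.75=6.5625
n=1: y=6.5625, sp=5, e=sp−y=-1.5625; I=3.4375, D=e−e_prev=-6.5625; u=3/4·(-1.5625)+1/4·3.4375+3/4·(-6.5625)=-5.234375; next y=3/5·6.5625+3/4·(-5.234375)≈0.011719
n=2: y≈0.011719, sp=5, e=sp−y≈4.988281; I≈8.425781, D=e−e_prev≈6.550781; u=3/4·4.988281+1/4·8.425781+3/4·6.550781≈10.760742; next y=3/5·0.011719+3/4·10.760742≈8.077588
n=3: y≈8.077588, sp=5, e=sp−y≈-3.077588; I≈5.348193, D=e−e_prev≈-8.065869; u=3/4·(-3.077588)+1/4·5.348193+3/4·(-8.065869)≈-7.020544; next y=3/5·8.077588+3/4·(-7.020544)≈-0.418856
n=4: y≈-0.418856, sp=5, e=sp−y≈5.418856; I≈10.767049, D=e−e_prev≈8.496443; u=3/4·5.418856+1/4·10.767049+3/4·8.496443≈13.128237; next y=3/5·(-0.418856)+3/4·13.128237≈9.594864
n=5: y≈9.594864, sp=5, e=sp−y≈-4.594864; I≈6.172185, D=e−e_prev≈-10.013720; u=3/4·(-4.594864)+1/4·6.172185+3/4·(-10.013720)≈-9.413392; next y=3/5·9.594864+3/4·(-9.413392)≈-1.303125
n=6: y≈-1.303125, sp=5, e=sp−y≈6.303125; I≈12.475310, D=e−e_prev≈10.897989; u=3/4·6.303125+1/4·12.475310+3/4·10.897989≈16.019663; next y=3/5·(-1.303125)+3/4·16.019663≈11.232872
n=7: y≈11.232872, sp=5, e=sp−y≈-6.232872; I≈6.242438, D=e−e_prev≈-12.535998; u=3/4·(-6.232872)+1/4·6.242438+3/4·(-12.535998)≈-12.516043; next y=3/5·11.232872+3/4·(-12.516043)≈-2.647309
n=8: y≈-2.647309, sp=5, e=sp−y≈7.647309; I≈13.889747, D=e−e_prev≈13.880181; u=3/4·7.647309+1/4·13.889747+3/4·13.880181≈19.618054; next y=3/5·(-2.647309)+3/4·19.618054≈13.125155
n=9: y≈13.125155, sp=5, e=sp−y≈-8.125155; I≈5.764591, D=e−e_prev≈-15.772464; u=3/4·(-8.125155)+1/4·5.764591+3/4·(-15.772464)≈-16.482067; next y=3/5·13.125155+3/4·(-16.482067)≈-4.486457
n=10: y≈-4.486457, sp=5, e=sp−y≈9.486457; I≈15.251048, D=e−e_prev≈17.611612; u=3/4·9.486457+1/4·15.251048+3/4·17.611612≈24.136314; next y=3/5·(-4.486457)+3/4·24.136314≈15.410361
n=11: y≈15.410361, sp=5, e=sp−y≈-10.410361; I≈4.840687, D=e−e_prev≈-19.896818; u=3/4·(-10.410361)+1/4·4.840687+3/4·(-19.896818)≈-21.520213; next y=3/5·15.410361+3/4·(-21.520213)≈-6.893943
n=12: y≈-6.893943, sp=5, e=sp−y≈11.893943; I≈16.734630, D=e−e_prev≈22.304304; u=3/4·11.893943+1/4·16.734630+3/4·22.304304≈29.832343; next y=3/5·(-6.893943)+3/4·29.832343≈18.237891
n=13: y≈18.237891, sp=5, e=sp−y≈-13.237891; I≈3.496738, D=e−e_prev≈-25.131834; u=3/4·(-13.237891)+1/4·3.496738+3/4·(-25.131834)≈-27.903110; next y=3/5·18.237891+3/4·(-27.903110)≈-9.984597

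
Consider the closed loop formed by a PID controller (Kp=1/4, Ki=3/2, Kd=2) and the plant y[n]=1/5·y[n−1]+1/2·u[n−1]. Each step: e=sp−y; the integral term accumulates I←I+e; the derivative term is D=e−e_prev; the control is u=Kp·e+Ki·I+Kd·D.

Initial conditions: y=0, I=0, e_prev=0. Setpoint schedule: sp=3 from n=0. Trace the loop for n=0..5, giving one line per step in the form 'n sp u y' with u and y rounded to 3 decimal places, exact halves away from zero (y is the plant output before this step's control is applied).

0 3 11.250 0.000
1 3 -11.344 5.625
2 3 34.113 -4.547
3 3 -52.513 16.147
4 3 116.058 -23.027
5 3 -209.940 53.424

(exact arithmetic carried between steps; '≈' marks a value shown rounded to 6 d.p. or computed from one; I and e_prev carry over from the previous line; the table rounds u and y to 3 d.p., halves away from zero)
n=0: y=0, sp=3, e=sp−y=3; I=3, D=e−e_prev=3; u=1/4·3+3/2·3+2·3=11.25; next y=1/5·0+1/2·11.25=5.625
n=1: y=5.625, sp=3, e=sp−y=-2.625; I=0.375, D=e−e_prev=-5.625; u=1/4·(-2.625)+3/2·0.375+2·(-5.625)=-11.34375; next y=1/5·5.625+1/2·(-11.34375)=-4.546875
n=2: y=-4.546875, sp=3, e=sp−y=7.546875; I=7.921875, D=e−e_prev=10.171875; u=1/4·7.546875+3/2·7.921875+2·10.171875≈34.113281; next y=1/5·(-4.546875)+1/2·34.113281≈16.147266
n=3: y≈16.147266, sp=3, e=sp−y≈-13.147266; I≈-5.225391, D=e−e_prev≈-20.694141; u=1/4·(-13.147266)+3/2·(-5.225391)+2·(-20.694141)≈-52.513184; next y=1/5·16.147266+1/2·(-52.513184)≈-23.027139
n=4: y≈-23.027139, sp=3, e=sp−y≈26.027139; I≈20.801748, D=e−e_prev≈39.174404; u=1/4·26.027139+3/2·20.801748+2·39.174404≈116.058215; next y=1/5·(-23.027139)+1/2·116.058215≈53.423680
n=5: y≈53.423680, sp=3, e=sp−y≈-50.423680; I≈-29.621932, D=e−e_prev≈-76.450819; u=1/4·(-50.423680)+3/2·(-29.621932)+2·(-76.450819)≈-209.940455; next y=1/5·53.423680+1/2·(-209.940455)≈-94.285492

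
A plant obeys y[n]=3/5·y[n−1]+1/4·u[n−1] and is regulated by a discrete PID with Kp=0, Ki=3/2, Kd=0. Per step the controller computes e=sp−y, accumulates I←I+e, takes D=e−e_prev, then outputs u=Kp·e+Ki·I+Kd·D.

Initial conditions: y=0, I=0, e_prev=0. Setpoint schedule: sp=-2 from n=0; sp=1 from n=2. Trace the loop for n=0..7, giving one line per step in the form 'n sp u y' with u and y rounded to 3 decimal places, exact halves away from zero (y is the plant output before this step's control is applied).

(exact arithmetic carried between steps; '≈' marks a value shown rounded to 6 d.p. or computed from one; I and e_prev carry over from the previous line; the table rounds u and y to 3 d.p., halves away from zero)
n=0: y=0, sp=-2, e=sp−y=-2; I=-2, D=e−e_prev=-2; u=0·(-2)+3/2·(-2)+0·(-2)=-3; next y=3/5·0+1/4·(-3)=-0.75
n=1: y=-0.75, sp=-2, e=sp−y=-1.25; I=-3.25, D=e−e_prev=0.75; u=0·(-1.25)+3/2·(-3.25)+0·0.75=-4.875; next y=3/5·(-0.75)+1/4·(-4.875)=-1.66875
n=2: y=-1.66875, sp=1, e=sp−y=2.66875; I=-0.58125, D=e−e_prev=3.91875; u=0·2.66875+3/2·(-0.58125)+0·3.91875=-0.871875; next y=3/5·(-1.66875)+1/4·(-0.871875)≈-1.219219
n=3: y≈-1.219219, sp=1, e=sp−y≈2.219219; I≈1.637969, D=e−e_prev≈-0.449531; u=0·2.219219+3/2·1.637969+0·(-0.449531)≈2.456953; next y=3/5·(-1.219219)+1/4·2.456953≈-0.117293
n=4: y≈-0.117293, sp=1, e=sp−y≈1.117293; I≈2.755262, D=e−e_prev≈-1.101926; u=0·1.117293+3/2·2.755262+0·(-1.101926)≈4.132893; next y=3/5·(-0.117293)+1/4·4.132893≈0.962847
n=5: y≈0.962847, sp=1, e=sp−y≈0.037153; I≈2.792414, D=e−e_prev≈-1.080140; u=0·0.037153+3/2·2.792414+0·(-1.080140)≈4.188622; next y=3/5·0.962847+1/4·4.188622≈1.624864
n=6: y≈1.624864, sp=1, e=sp−y≈-0.624864; I≈2.167551, D=e−e_prev≈-0.662016; u=0·(-0.624864)+3/2·2.167551+0·(-0.662016)≈3.251326; next y=3/5·1.624864+1/4·3.251326≈1.787750
n=7: y≈1.787750, sp=1, e=sp−y≈-0.787750; I≈1.379801, D=e−e_prev≈-0.162886; u=0·(-0.787750)+3/2·1.379801+0·(-0.162886)≈2.069701; next y=3/5·1.787750+1/4·2.069701≈1.590075

0 -2 -3.000 0.000
1 -2 -4.875 -0.750
2 1 -0.872 -1.669
3 1 2.457 -1.219
4 1 4.133 -0.117
5 1 4.189 0.963
6 1 3.251 1.625
7 1 2.070 1.788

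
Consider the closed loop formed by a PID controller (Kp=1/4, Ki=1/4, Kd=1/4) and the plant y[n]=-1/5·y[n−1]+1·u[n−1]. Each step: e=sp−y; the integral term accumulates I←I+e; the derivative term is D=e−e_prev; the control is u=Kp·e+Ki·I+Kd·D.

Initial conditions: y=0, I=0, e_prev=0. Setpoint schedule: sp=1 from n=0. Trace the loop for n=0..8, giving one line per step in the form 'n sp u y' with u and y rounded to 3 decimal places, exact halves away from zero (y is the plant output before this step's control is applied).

(exact arithmetic carried between steps; '≈' marks a value shown rounded to 6 d.p. or computed from one; I and e_prev carry over from the previous line; the table rounds u and y to 3 d.p., halves away from zero)
n=0: y=0, sp=1, e=sp−y=1; I=1, D=e−e_prev=1; u=1/4·1+1/4·1+1/4·1=0.75; next y=-1/5·0+1·0.75=0.75
n=1: y=0.75, sp=1, e=sp−y=0.25; I=1.25, D=e−e_prev=-0.75; u=1/4·0.25+1/4·1.25+1/4·(-0.75)=0.1875; next y=-1/5·0.75+1·0.1875=0.0375
n=2: y=0.0375, sp=1, e=sp−y=0.9625; I=2.2125, D=e−e_prev=0.7125; u=1/4·0.9625+1/4·2.2125+1/4·0.7125=0.971875; next y=-1/5·0.0375+1·0.971875=0.964375
n=3: y=0.964375, sp=1, e=sp−y=0.035625; I=2.248125, D=e−e_prev=-0.926875; u=1/4·0.035625+1/4·2.248125+1/4·(-0.926875)≈0.339219; next y=-1/5·0.964375+1·0.339219≈0.146344
n=4: y≈0.146344, sp=1, e=sp−y≈0.853656; I≈3.101781, D=e−e_prev≈0.818031; u=1/4·0.853656+1/4·3.101781+1/4·0.818031≈1.193367; next y=-1/5·0.146344+1·1.193367≈1.164098
n=5: y≈1.164098, sp=1, e=sp−y≈-0.164098; I≈2.937683, D=e−e_prev≈-1.017755; u=1/4·(-0.164098)+1/4·2.937683+1/4·(-1.017755)≈0.438957; next y=-1/5·1.164098+1·0.438957≈0.206138
n=6: y≈0.206138, sp=1, e=sp−y≈0.793862; I≈3.731545, D=e−e_prev≈0.957961; u=1/4·0.793862+1/4·3.731545+1/4·0.957961≈1.370842; next y=-1/5·0.206138+1·1.370842≈1.329614
n=7: y≈1.329614, sp=1, e=sp−y≈-0.329614; I≈3.401931, D=e−e_prev≈-1.123477; u=1/4·(-0.329614)+1/4·3.401931+1/4·(-1.123477)≈0.487210; next y=-1/5·1.329614+1·0.487210≈0.221287
n=8: y≈0.221287, sp=1, e=sp−y≈0.778713; I≈4.180644, D=e−e_prev≈1.108328; u=1/4·0.778713+1/4·4.180644+1/4·1.108328≈1.516921; next y=-1/5·0.221287+1·1.516921≈1.472664

0 1 0.750 0.000
1 1 0.188 0.750
2 1 0.972 0.038
3 1 0.339 0.964
4 1 1.193 0.146
5 1 0.439 1.164
6 1 1.371 0.206
7 1 0.487 1.330
8 1 1.517 0.221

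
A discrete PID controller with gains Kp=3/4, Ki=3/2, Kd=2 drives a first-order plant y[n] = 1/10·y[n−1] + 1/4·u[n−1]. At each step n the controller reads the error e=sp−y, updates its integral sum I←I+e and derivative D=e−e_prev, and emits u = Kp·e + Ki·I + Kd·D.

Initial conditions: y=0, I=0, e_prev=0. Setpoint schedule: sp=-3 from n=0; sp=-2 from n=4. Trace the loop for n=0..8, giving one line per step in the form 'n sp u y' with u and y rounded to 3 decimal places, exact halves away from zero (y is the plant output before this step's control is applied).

(exact arithmetic carried between steps; '≈' marks a value shown rounded to 6 d.p. or computed from one; I and e_prev carry over from the previous line; the table rounds u and y to 3 d.p., halves away from zero)
n=0: y=0, sp=-3, e=sp−y=-3; I=-3, D=e−e_prev=-3; u=3/4·(-3)+3/2·(-3)+2·(-3)=-12.75; next y=1/10·0+1/4·(-12.75)=-3.1875
n=1: y=-3.1875, sp=-3, e=sp−y=0.1875; I=-2.8125, D=e−e_prev=3.1875; u=3/4·0.1875+3/2·(-2.8125)+2·3.1875=2.296875; next y=1/10·(-3.1875)+1/4·2.296875≈0.255469
n=2: y≈0.255469, sp=-3, e=sp−y≈-3.255469; I≈-6.067969, D=e−e_prev≈-3.442969; u=3/4·(-3.255469)+3/2·(-6.067969)+2·(-3.442969)≈-18.429492; next y=1/10·0.255469+1/4·(-18.429492)≈-4.581826
n=3: y≈-4.581826, sp=-3, e=sp−y≈1.581826; I≈-4.486143, D=e−e_prev≈4.837295; u=3/4·1.581826+3/2·(-4.486143)+2·4.837295≈4.131746; next y=1/10·(-4.581826)+1/4·4.131746≈0.574754
n=4: y≈0.574754, sp=-2, e=sp−y≈-2.574754; I≈-7.060896, D=e−e_prev≈-4.156580; u=3/4·(-2.574754)+3/2·(-7.060896)+2·(-4.156580)≈-20.835570; next y=1/10·0.574754+1/4·(-20.835570)≈-5.151417
n=5: y≈-5.151417, sp=-2, e=sp−y≈3.151417; I≈-3.909479, D=e−e_prev≈5.726171; u=3/4·3.151417+3/2·(-3.909479)+2·5.726171≈7.951686; next y=1/10·(-5.151417)+1/4·7.951686≈1.472780
n=6: y≈1.472780, sp=-2, e=sp−y≈-3.472780; I≈-7.382259, D=e−e_prev≈-6.624197; u=3/4·(-3.472780)+3/2·(-7.382259)+2·(-6.624197)≈-26.926367; next y=1/10·1.472780+1/4·(-26.926367)≈-6.584314
n=7: y≈-6.584314, sp=-2, e=sp−y≈4.584314; I≈-2.797945, D=e−e_prev≈8.057093; u=3/4·4.584314+3/2·(-2.797945)+2·8.057093≈15.355504; next y=1/10·(-6.584314)+1/4·15.355504≈3.180445
n=8: y≈3.180445, sp=-2, e=sp−y≈-5.180445; I≈-7.978390, D=e−e_prev≈-9.764758; u=3/4·(-5.180445)+3/2·(-7.978390)+2·(-9.764758)≈-35.382435; next y=1/10·3.180445+1/4·(-35.382435)≈-8.527564

0 -3 -12.750 0.000
1 -3 2.297 -3.188
2 -3 -18.429 0.255
3 -3 4.132 -4.582
4 -2 -20.836 0.575
5 -2 7.952 -5.151
6 -2 -26.926 1.473
7 -2 15.356 -6.584
8 -2 -35.382 3.180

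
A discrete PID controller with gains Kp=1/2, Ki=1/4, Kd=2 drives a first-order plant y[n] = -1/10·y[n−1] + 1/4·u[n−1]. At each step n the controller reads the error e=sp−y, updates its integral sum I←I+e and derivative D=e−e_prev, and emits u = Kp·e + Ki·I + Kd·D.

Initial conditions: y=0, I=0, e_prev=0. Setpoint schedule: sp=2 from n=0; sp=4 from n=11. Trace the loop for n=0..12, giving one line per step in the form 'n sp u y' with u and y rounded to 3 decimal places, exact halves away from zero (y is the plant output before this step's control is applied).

0 2 5.500 0.000
1 2 -1.781 1.375
2 2 6.509 -0.583
3 2 -2.999 1.686
4 2 8.777 -0.918
5 2 -4.513 2.286
6 2 11.842 -1.357
7 2 -6.850 3.096
8 2 15.857 -2.022
9 2 -10.393 4.167
10 2 21.192 -3.015
11 4 -10.107 5.599
12 4 26.609 -3.087

(exact arithmetic carried between steps; '≈' marks a value shown rounded to 6 d.p. or computed from one; I and e_prev carry over from the previous line; the table rounds u and y to 3 d.p., halves away from zero)
n=0: y=0, sp=2, e=sp−y=2; I=2, D=e−e_prev=2; u=1/2·2+1/4·2+2·2=5.5; next y=-1/10·0+1/4·5.5=1.375
n=1: y=1.375, sp=2, e=sp−y=0.625; I=2.625, D=e−e_prev=-1.375; u=1/2·0.625+1/4·2.625+2·(-1.375)=-1.78125; next y=-1/10·1.375+1/4·(-1.78125)≈-0.582813
n=2: y≈-0.582813, sp=2, e=sp−y≈2.582813; I≈5.207813, D=e−e_prev≈1.957813; u=1/2·2.582813+1/4·5.207813+2·1.957813≈6.508984; next y=-1/10·(-0.582813)+1/4·6.508984≈1.685527
n=3: y≈1.685527, sp=2, e=sp−y≈0.314473; I≈5.522285, D=e−e_prev≈-2.268340; u=1/2·0.314473+1/4·5.522285+2·(-2.268340)≈-2.998872; next y=-1/10·1.685527+1/4·(-2.998872)≈-0.918271
n=4: y≈-0.918271, sp=2, e=sp−y≈2.918271; I≈8.440556, D=e−e_prev≈2.603798; u=1/2·2.918271+1/4·8.440556+2·2.603798≈8.776871; next y=-1/10·(-0.918271)+1/4·8.776871≈2.286045
n=5: y≈2.286045, sp=2, e=sp−y≈-0.286045; I≈8.154511, D=e−e_prev≈-3.204315; u=1/2·(-0.286045)+1/4·8.154511+2·(-3.204315)≈-4.513025; next y=-1/10·2.286045+1/4·(-4.513025)≈-1.356861
n=6: y≈-1.356861, sp=2, e=sp−y≈3.356861; I≈11.511372, D=e−e_prev≈3.642906; u=1/2·3.356861+1/4·11.511372+2·3.642906≈11.842085; next y=-1/10·(-1.356861)+1/4·11.842085≈3.096207
n=7: y≈3.096207, sp=2, e=sp−y≈-1.096207; I≈10.415165, D=e−e_prev≈-4.453068; u=1/2·(-1.096207)+1/4·10.415165+2·(-4.453068)≈-6.850449; next y=-1/10·3.096207+1/4·(-6.850449)≈-2.022233
n=8: y≈-2.022233, sp=2, e=sp−y≈4.022233; I≈14.437398, D=e−e_prev≈5.118440; u=1/2·4.022233+1/4·14.437398+2·5.118440≈15.857346; next y=-1/10·(-2.022233)+1/4·15.857346≈4.166560
n=9: y≈4.166560, sp=2, e=sp−y≈-2.166560; I≈12.270838, D=e−e_prev≈-6.188793; u=1/2·(-2.166560)+1/4·12.270838+2·(-6.188793)≈-10.393156; next y=-1/10·4.166560+1/4·(-10.393156)≈-3.014945
n=10: y≈-3.014945, sp=2, e=sp−y≈5.014945; I≈17.285783, D=e−e_prev≈7.181505; u=1/2·5.014945+1/4·17.285783+2·7.181505≈21.191928; next y=-1/10·(-3.014945)+1/4·21.191928≈5.599476
n=11: y≈5.599476, sp=4, e=sp−y≈-1.599476; I≈15.686306, D=e−e_prev≈-6.614421; u=1/2·(-1.599476)+1/4·15.686306+2·(-6.614421)≈-10.107004; next y=-1/10·5.599476+1/4·(-10.107004)≈-3.086699
n=12: y≈-3.086699, sp=4, e=sp−y≈7.086699; I≈22.773005, D=e−e_prev≈8.686175; u=1/2·7.086699+1/4·22.773005+2·8.686175≈26.608951; next y=-1/10·(-3.086699)+1/4·26.608951≈6.960908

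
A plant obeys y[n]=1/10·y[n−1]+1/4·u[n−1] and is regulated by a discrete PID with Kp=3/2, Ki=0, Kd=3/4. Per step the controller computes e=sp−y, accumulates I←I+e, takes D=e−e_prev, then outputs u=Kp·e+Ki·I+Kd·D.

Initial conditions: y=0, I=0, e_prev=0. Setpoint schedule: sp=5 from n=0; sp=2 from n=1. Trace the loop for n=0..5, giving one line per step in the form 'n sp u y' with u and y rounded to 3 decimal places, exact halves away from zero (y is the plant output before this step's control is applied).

(exact arithmetic carried between steps; '≈' marks a value shown rounded to 6 d.p. or computed from one; I and e_prev carry over from the previous line; the table rounds u and y to 3 d.p., halves away from zero)
n=0: y=0, sp=5, e=sp−y=5; I=5, D=e−e_prev=5; u=3/2·5+0·5+3/4·5=11.25; next y=1/10·0+1/4·11.25=2.8125
n=1: y=2.8125, sp=2, e=sp−y=-0.8125; I=4.1875, D=e−e_prev=-5.8125; u=3/2·(-0.8125)+0·4.1875+3/4·(-5.8125)=-5.578125; next y=1/10·2.8125+1/4·(-5.578125)≈-1.113281
n=2: y≈-1.113281, sp=2, e=sp−y≈3.113281; I≈7.300781, D=e−e_prev≈3.925781; u=3/2·3.113281+0·7.300781+3/4·3.925781≈7.614258; next y=1/10·(-1.113281)+1/4·7.614258≈1.792236
n=3: y≈1.792236, sp=2, e=sp−y≈0.207764; I≈7.508545, D=e−e_prev≈-2.905518; u=3/2·0.207764+0·7.508545+3/4·(-2.905518)≈-1.867493; next y=1/10·1.792236+1/4·(-1.867493)≈-0.287650
n=4: y≈-0.287650, sp=2, e=sp−y≈2.287650; I≈9.796194, D=e−e_prev≈2.079886; u=3/2·2.287650+0·9.796194+3/4·2.079886≈4.991389; next y=1/10·(-0.287650)+1/4·4.991389≈1.219082
n=5: y≈1.219082, sp=2, e=sp−y≈0.780918; I≈10.577112, D=e−e_prev≈-1.506732; u=3/2·0.780918+0·10.577112+3/4·(-1.506732)≈0.041328; next y=1/10·1.219082+1/4·0.041328≈0.132240

0 5 11.250 0.000
1 2 -5.578 2.813
2 2 7.614 -1.113
3 2 -1.867 1.792
4 2 4.991 -0.288
5 2 0.041 1.219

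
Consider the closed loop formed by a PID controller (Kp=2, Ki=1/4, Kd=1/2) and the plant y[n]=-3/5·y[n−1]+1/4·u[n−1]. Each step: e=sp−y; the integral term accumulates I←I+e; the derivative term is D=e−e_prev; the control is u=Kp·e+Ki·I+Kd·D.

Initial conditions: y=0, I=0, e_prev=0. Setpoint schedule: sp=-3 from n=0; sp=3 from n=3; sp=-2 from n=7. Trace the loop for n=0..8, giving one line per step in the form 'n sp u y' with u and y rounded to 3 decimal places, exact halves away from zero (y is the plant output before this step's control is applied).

(exact arithmetic carried between steps; '≈' marks a value shown rounded to 6 d.p. or computed from one; I and e_prev carry over from the previous line; the table rounds u and y to 3 d.p., halves away from zero)
n=0: y=0, sp=-3, e=sp−y=-3; I=-3, D=e−e_prev=-3; u=2·(-3)+1/4·(-3)+1/2·(-3)=-8.25; next y=-3/5·0+1/4·(-8.25)=-2.0625
n=1: y=-2.0625, sp=-3, e=sp−y=-0.9375; I=-3.9375, D=e−e_prev=2.0625; u=2·(-0.9375)+1/4·(-3.9375)+1/2·2.0625=-1.828125; next y=-3/5·(-2.0625)+1/4·(-1.828125)≈0.780469
n=2: y≈0.780469, sp=-3, e=sp−y≈-3.780469; I≈-7.717969, D=e−e_prev≈-2.842969; u=2·(-3.780469)+1/4·(-7.717969)+1/2·(-2.842969)≈-10.911914; next y=-3/5·0.780469+1/4·(-10.911914)≈-3.196260
n=3: y≈-3.196260, sp=3, e=sp−y≈6.196260; I≈-1.521709, D=e−e_prev≈9.976729; u=2·6.196260+1/4·(-1.521709)+1/2·9.976729≈17.000457; next y=-3/5·(-3.196260)+1/4·17.000457≈6.167870
n=4: y≈6.167870, sp=3, e=sp−y≈-3.167870; I≈-4.689579, D=e−e_prev≈-9.364130; u=2·(-3.167870)+1/4·(-4.689579)+1/2·(-9.364130)≈-12.190200; next y=-3/5·6.167870+1/4·(-12.190200)≈-6.748272
n=5: y≈-6.748272, sp=3, e=sp−y≈9.748272; I≈5.058693, D=e−e_prev≈12.916142; u=2·9.748272+1/4·5.058693+1/2·12.916142≈27.219288; next y=-3/5·(-6.748272)+1/4·27.219288≈10.853785
n=6: y≈10.853785, sp=3, e=sp−y≈-7.853785; I≈-2.795092, D=e−e_prev≈-17.602057; u=2·(-7.853785)+1/4·(-2.795092)+1/2·(-17.602057)≈-25.207372; next y=-3/5·10.853785+1/4·(-25.207372)≈-12.814114
n=7: y≈-12.814114, sp=-2, e=sp−y≈10.814114; I≈8.019022, D=e−e_prev≈18.667899; u=2·10.814114+1/4·8.019022+1/2·18.667899≈32.966933; next y=-3/5·(-12.814114)+1/4·32.966933≈15.930202
n=8: y≈15.930202, sp=-2, e=sp−y≈-17.930202; I≈-9.911180, D=e−e_prev≈-28.744316; u=2·(-17.930202)+1/4·(-9.911180)+1/2·(-28.744316)≈-52.710356; next y=-3/5·15.930202+1/4·(-52.710356)≈-22.735710

0 -3 -8.250 0.000
1 -3 -1.828 -2.063
2 -3 -10.912 0.780
3 3 17.000 -3.196
4 3 -12.190 6.168
5 3 27.219 -6.748
6 3 -25.207 10.854
7 -2 32.967 -12.814
8 -2 -52.710 15.930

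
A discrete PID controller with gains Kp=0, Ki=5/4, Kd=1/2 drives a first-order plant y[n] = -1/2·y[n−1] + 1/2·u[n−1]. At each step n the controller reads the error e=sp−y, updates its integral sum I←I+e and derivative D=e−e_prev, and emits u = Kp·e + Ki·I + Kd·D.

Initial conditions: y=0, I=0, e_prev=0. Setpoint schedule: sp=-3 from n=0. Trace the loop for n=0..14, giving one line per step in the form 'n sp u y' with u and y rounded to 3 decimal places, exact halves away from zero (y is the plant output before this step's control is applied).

0 -3 -5.250 0.000
1 -3 -2.906 -2.625
2 -3 -9.035 -0.141
3 -3 -3.831 -4.447
4 -3 -12.497 0.308
5 -3 -2.510 -6.403
6 -3 -16.223 1.946
7 -3 1.073 -9.085
8 -3 -21.623 5.079
9 -3 7.612 -13.351
10 -3 -30.370 10.481
11 -3 18.781 -20.426
12 -3 -44.941 19.604
13 -3 37.602 -32.273
14 -3 -69.363 34.937

(exact arithmetic carried between steps; '≈' marks a value shown rounded to 6 d.p. or computed from one; I and e_prev carry over from the previous line; the table rounds u and y to 3 d.p., halves away from zero)
n=0: y=0, sp=-3, e=sp−y=-3; I=-3, D=e−e_prev=-3; u=0·(-3)+5/4·(-3)+1/2·(-3)=-5.25; next y=-1/2·0+1/2·(-5.25)=-2.625
n=1: y=-2.625, sp=-3, e=sp−y=-0.375; I=-3.375, D=e−e_prev=2.625; u=0·(-0.375)+5/4·(-3.375)+1/2·2.625=-2.90625; next y=-1/2·(-2.625)+1/2·(-2.90625)=-0.140625
n=2: y=-0.140625, sp=-3, e=sp−y=-2.859375; I=-6.234375, D=e−e_prev=-2.484375; u=0·(-2.859375)+5/4·(-6.234375)+1/2·(-2.484375)≈-9.035156; next y=-1/2·(-0.140625)+1/2·(-9.035156)≈-4.447266
n=3: y≈-4.447266, sp=-3, e=sp−y≈1.447266; I≈-4.787109, D=e−e_prev≈4.306641; u=0·1.447266+5/4·(-4.787109)+1/2·4.306641≈-3.830566; next y=-1/2·(-4.447266)+1/2·(-3.830566)≈0.308350
n=4: y≈0.308350, sp=-3, e=sp−y≈-3.308350; I≈-8.095459, D=e−e_prev≈-4.755615; u=0·(-3.308350)+5/4·(-8.095459)+1/2·(-4.755615)≈-12.497131; next y=-1/2·0.308350+1/2·(-12.497131)≈-6.402740
n=5: y≈-6.402740, sp=-3, e=sp−y≈3.402740; I≈-4.692719, D=e−e_prev≈6.711090; u=0·3.402740+5/4·(-4.692719)+1/2·6.711090≈-2.510353; next y=-1/2·(-6.402740)+1/2·(-2.510353)≈1.946194
n=6: y≈1.946194, sp=-3, e=sp−y≈-4.946194; I≈-9.638912, D=e−e_prev≈-8.348934; u=0·(-4.946194)+5/4·(-9.638912)+1/2·(-8.348934)≈-16.223107; next y=-1/2·1.946194+1/2·(-16.223107)≈-9.084651
n=7: y≈-9.084651, sp=-3, e=sp−y≈6.084651; I≈-3.554262, D=e−e_prev≈11.030844; u=0·6.084651+5/4·(-3.554262)+1/2·11.030844≈1.072595; next y=-1/2·(-9.084651)+1/2·1.072595≈5.078623
n=8: y≈5.078623, sp=-3, e=sp−y≈-8.078623; I≈-11.632884, D=e−e_prev≈-14.163273; u=0·(-8.078623)+5/4·(-11.632884)+1/2·(-14.163273)≈-21.622742; next y=-1/2·5.078623+1/2·(-21.622742)≈-13.350682
n=9: y≈-13.350682, sp=-3, e=sp−y≈10.350682; I≈-1.282202, D=e−e_prev≈18.429305; u=0·10.350682+5/4·(-1.282202)+1/2·18.429305≈7.611900; next y=-1/2·(-13.350682)+1/2·7.611900≈10.481291
n=10: y≈10.481291, sp=-3, e=sp−y≈-13.481291; I≈-14.763493, D=e−e_prev≈-23.831974; u=0·(-13.481291)+5/4·(-14.763493)+1/2·(-23.831974)≈-30.370353; next y=-1/2·10.481291+1/2·(-30.370353)≈-20.425822
n=11: y≈-20.425822, sp=-3, e=sp−y≈17.425822; I≈2.662329, D=e−e_prev≈30.907114; u=0·17.425822+5/4·2.662329+1/2·30.907114≈18.781468; next y=-1/2·(-20.425822)+1/2·18.781468≈19.603645
n=12: y≈19.603645, sp=-3, e=sp−y≈-22.603645; I≈-19.941316, D=e−e_prev≈-40.029468; u=0·(-22.603645)+5/4·(-19.941316)+1/2·(-40.029468)≈-44.941379; next y=-1/2·19.603645+1/2·(-44.941379)≈-32.272512
n=13: y≈-32.272512, sp=-3, e=sp−y≈29.272512; I≈9.331196, D=e−e_prev≈51.876158; u=0·29.272512+5/4·9.331196+1/2·51.876158≈37.602074; next y=-1/2·(-32.272512)+1/2·37.602074≈34.937293
n=14: y≈34.937293, sp=-3, e=sp−y≈-37.937293; I≈-28.606097, D=e−e_prev≈-67.209805; u=0·(-37.937293)+5/4·(-28.606097)+1/2·(-67.209805)≈-69.362524; next y=-1/2·34.937293+1/2·(-69.362524)≈-52.149908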